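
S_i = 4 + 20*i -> [4, 24, 44, 64, 84]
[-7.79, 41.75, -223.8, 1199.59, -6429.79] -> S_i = -7.79*(-5.36)^i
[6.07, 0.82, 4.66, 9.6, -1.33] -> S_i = Random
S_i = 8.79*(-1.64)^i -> [8.79, -14.42, 23.64, -38.77, 63.59]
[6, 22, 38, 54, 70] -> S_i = 6 + 16*i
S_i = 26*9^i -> [26, 234, 2106, 18954, 170586]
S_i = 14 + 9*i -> [14, 23, 32, 41, 50]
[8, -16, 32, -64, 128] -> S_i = 8*-2^i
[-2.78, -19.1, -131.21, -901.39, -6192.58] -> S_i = -2.78*6.87^i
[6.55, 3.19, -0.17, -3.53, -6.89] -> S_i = 6.55 + -3.36*i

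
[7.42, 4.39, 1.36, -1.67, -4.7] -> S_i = 7.42 + -3.03*i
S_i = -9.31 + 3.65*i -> [-9.31, -5.66, -2.01, 1.64, 5.29]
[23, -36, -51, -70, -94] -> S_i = Random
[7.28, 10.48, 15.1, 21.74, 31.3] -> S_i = 7.28*1.44^i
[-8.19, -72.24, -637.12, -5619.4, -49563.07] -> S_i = -8.19*8.82^i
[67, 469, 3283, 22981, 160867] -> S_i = 67*7^i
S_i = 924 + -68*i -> [924, 856, 788, 720, 652]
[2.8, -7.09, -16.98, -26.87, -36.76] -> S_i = 2.80 + -9.89*i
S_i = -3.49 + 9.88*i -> [-3.49, 6.39, 16.27, 26.15, 36.03]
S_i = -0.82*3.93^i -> [-0.82, -3.22, -12.66, -49.77, -195.61]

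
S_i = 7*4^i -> [7, 28, 112, 448, 1792]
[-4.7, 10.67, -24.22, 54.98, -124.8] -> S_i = -4.70*(-2.27)^i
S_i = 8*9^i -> [8, 72, 648, 5832, 52488]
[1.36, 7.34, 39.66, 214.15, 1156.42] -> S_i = 1.36*5.40^i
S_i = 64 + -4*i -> [64, 60, 56, 52, 48]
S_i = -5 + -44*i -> [-5, -49, -93, -137, -181]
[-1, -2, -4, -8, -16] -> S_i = -1*2^i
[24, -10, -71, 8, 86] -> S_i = Random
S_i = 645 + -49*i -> [645, 596, 547, 498, 449]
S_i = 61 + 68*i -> [61, 129, 197, 265, 333]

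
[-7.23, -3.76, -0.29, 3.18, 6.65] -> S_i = -7.23 + 3.47*i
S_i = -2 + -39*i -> [-2, -41, -80, -119, -158]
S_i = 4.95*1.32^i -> [4.95, 6.53, 8.62, 11.38, 15.03]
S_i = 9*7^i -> [9, 63, 441, 3087, 21609]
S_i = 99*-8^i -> [99, -792, 6336, -50688, 405504]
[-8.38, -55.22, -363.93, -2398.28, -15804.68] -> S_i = -8.38*6.59^i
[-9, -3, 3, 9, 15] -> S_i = -9 + 6*i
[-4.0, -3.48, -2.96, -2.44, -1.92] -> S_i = -4.00 + 0.52*i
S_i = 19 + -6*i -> [19, 13, 7, 1, -5]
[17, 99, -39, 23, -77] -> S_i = Random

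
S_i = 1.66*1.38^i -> [1.66, 2.29, 3.16, 4.36, 6.02]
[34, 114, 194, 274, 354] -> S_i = 34 + 80*i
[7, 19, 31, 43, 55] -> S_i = 7 + 12*i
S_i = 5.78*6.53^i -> [5.78, 37.74, 246.46, 1609.41, 10509.46]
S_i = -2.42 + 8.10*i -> [-2.42, 5.68, 13.78, 21.88, 29.98]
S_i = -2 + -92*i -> [-2, -94, -186, -278, -370]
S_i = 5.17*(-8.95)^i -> [5.17, -46.27, 414.13, -3706.46, 33172.84]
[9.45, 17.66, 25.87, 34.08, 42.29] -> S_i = 9.45 + 8.21*i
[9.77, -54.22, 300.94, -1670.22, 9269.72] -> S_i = 9.77*(-5.55)^i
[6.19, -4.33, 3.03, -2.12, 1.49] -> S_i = 6.19*(-0.70)^i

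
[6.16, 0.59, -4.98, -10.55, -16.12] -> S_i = 6.16 + -5.57*i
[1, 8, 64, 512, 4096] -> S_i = 1*8^i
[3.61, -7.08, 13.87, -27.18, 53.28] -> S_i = 3.61*(-1.96)^i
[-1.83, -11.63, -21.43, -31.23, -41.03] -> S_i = -1.83 + -9.80*i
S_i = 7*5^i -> [7, 35, 175, 875, 4375]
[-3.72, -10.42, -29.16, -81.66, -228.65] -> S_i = -3.72*2.80^i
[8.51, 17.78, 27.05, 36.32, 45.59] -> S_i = 8.51 + 9.27*i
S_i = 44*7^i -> [44, 308, 2156, 15092, 105644]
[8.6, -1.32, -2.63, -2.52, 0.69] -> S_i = Random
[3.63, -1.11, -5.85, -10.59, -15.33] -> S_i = 3.63 + -4.74*i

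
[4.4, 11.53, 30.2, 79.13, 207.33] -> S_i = 4.40*2.62^i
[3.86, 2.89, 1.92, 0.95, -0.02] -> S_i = 3.86 + -0.97*i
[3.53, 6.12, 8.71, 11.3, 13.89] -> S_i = 3.53 + 2.59*i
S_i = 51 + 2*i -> [51, 53, 55, 57, 59]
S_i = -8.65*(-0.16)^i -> [-8.65, 1.38, -0.22, 0.04, -0.01]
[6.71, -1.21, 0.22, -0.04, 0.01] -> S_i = 6.71*(-0.18)^i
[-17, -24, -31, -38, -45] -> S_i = -17 + -7*i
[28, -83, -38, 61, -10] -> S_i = Random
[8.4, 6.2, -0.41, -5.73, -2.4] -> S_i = Random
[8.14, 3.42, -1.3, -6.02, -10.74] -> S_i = 8.14 + -4.72*i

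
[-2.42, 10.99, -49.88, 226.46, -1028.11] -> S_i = -2.42*(-4.54)^i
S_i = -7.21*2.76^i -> [-7.21, -19.9, -54.92, -151.59, -418.38]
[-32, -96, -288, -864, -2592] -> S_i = -32*3^i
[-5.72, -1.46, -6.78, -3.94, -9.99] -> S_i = Random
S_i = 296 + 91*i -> [296, 387, 478, 569, 660]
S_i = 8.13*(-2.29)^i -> [8.13, -18.62, 42.63, -97.63, 223.58]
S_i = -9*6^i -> [-9, -54, -324, -1944, -11664]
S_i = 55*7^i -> [55, 385, 2695, 18865, 132055]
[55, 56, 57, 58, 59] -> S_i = 55 + 1*i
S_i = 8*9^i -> [8, 72, 648, 5832, 52488]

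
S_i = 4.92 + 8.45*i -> [4.92, 13.37, 21.82, 30.27, 38.72]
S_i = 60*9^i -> [60, 540, 4860, 43740, 393660]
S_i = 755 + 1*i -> [755, 756, 757, 758, 759]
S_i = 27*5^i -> [27, 135, 675, 3375, 16875]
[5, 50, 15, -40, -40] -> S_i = Random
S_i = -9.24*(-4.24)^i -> [-9.24, 39.18, -166.11, 704.32, -2986.31]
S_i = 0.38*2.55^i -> [0.38, 0.97, 2.47, 6.3, 16.07]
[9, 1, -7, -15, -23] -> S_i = 9 + -8*i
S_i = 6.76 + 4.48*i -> [6.76, 11.24, 15.72, 20.2, 24.68]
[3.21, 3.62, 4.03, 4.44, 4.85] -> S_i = 3.21 + 0.41*i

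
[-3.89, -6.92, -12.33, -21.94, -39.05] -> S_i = -3.89*1.78^i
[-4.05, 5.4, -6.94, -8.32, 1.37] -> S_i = Random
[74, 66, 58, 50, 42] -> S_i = 74 + -8*i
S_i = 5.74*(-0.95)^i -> [5.74, -5.45, 5.18, -4.92, 4.68]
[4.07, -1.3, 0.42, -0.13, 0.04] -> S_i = 4.07*(-0.32)^i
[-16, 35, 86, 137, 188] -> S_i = -16 + 51*i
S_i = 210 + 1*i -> [210, 211, 212, 213, 214]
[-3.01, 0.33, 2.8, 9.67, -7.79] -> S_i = Random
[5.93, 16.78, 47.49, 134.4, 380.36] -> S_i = 5.93*2.83^i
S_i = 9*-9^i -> [9, -81, 729, -6561, 59049]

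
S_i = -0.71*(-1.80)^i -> [-0.71, 1.28, -2.3, 4.14, -7.45]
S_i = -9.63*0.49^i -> [-9.63, -4.72, -2.31, -1.13, -0.56]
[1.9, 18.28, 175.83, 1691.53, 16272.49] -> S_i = 1.90*9.62^i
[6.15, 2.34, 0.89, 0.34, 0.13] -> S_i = 6.15*0.38^i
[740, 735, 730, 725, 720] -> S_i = 740 + -5*i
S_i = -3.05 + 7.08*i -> [-3.05, 4.03, 11.11, 18.19, 25.27]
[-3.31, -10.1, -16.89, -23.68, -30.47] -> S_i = -3.31 + -6.79*i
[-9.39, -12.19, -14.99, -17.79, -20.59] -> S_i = -9.39 + -2.80*i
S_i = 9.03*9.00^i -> [9.03, 81.27, 731.43, 6582.87, 59245.83]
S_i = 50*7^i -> [50, 350, 2450, 17150, 120050]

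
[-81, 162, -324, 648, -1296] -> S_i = -81*-2^i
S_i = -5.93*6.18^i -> [-5.93, -36.65, -226.48, -1399.65, -8649.85]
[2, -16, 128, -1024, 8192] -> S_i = 2*-8^i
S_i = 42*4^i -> [42, 168, 672, 2688, 10752]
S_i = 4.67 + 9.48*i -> [4.67, 14.15, 23.63, 33.11, 42.59]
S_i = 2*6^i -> [2, 12, 72, 432, 2592]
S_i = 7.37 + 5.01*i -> [7.37, 12.38, 17.39, 22.4, 27.41]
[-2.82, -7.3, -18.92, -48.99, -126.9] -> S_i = -2.82*2.59^i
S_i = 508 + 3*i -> [508, 511, 514, 517, 520]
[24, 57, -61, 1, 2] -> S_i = Random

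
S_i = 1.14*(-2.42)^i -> [1.14, -2.76, 6.68, -16.16, 39.1]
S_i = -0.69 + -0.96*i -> [-0.69, -1.65, -2.61, -3.57, -4.53]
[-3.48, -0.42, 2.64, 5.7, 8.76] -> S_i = -3.48 + 3.06*i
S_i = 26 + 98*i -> [26, 124, 222, 320, 418]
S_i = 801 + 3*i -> [801, 804, 807, 810, 813]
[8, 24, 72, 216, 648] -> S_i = 8*3^i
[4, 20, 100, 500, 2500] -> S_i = 4*5^i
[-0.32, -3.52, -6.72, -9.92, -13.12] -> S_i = -0.32 + -3.20*i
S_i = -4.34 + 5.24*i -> [-4.34, 0.9, 6.14, 11.38, 16.62]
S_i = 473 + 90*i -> [473, 563, 653, 743, 833]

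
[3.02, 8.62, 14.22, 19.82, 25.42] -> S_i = 3.02 + 5.60*i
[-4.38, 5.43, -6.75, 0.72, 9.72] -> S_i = Random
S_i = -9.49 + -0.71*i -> [-9.49, -10.2, -10.91, -11.62, -12.33]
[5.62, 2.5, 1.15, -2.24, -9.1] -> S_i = Random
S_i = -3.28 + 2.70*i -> [-3.28, -0.58, 2.12, 4.82, 7.52]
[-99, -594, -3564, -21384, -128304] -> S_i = -99*6^i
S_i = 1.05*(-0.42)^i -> [1.05, -0.44, 0.19, -0.08, 0.03]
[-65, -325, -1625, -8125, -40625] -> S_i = -65*5^i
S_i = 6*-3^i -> [6, -18, 54, -162, 486]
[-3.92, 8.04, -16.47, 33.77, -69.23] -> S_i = -3.92*(-2.05)^i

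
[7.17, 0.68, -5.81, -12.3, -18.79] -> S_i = 7.17 + -6.49*i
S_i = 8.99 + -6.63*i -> [8.99, 2.36, -4.27, -10.9, -17.53]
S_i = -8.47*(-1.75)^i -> [-8.47, 14.82, -25.94, 45.39, -79.44]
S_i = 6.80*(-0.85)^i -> [6.8, -5.78, 4.91, -4.18, 3.55]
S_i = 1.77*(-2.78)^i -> [1.77, -4.92, 13.68, -38.03, 105.72]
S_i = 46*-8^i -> [46, -368, 2944, -23552, 188416]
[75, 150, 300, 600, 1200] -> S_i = 75*2^i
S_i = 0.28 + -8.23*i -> [0.28, -7.95, -16.18, -24.41, -32.64]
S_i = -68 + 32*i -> [-68, -36, -4, 28, 60]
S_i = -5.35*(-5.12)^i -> [-5.35, 27.39, -140.25, 718.06, -3676.49]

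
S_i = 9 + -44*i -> [9, -35, -79, -123, -167]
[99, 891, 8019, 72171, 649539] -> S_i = 99*9^i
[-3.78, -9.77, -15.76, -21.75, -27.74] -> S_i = -3.78 + -5.99*i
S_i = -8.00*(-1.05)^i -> [-8.0, 8.4, -8.82, 9.26, -9.72]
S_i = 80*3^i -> [80, 240, 720, 2160, 6480]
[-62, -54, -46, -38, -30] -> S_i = -62 + 8*i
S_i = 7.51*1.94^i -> [7.51, 14.57, 28.26, 54.83, 106.38]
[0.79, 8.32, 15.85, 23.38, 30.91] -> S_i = 0.79 + 7.53*i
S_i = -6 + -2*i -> [-6, -8, -10, -12, -14]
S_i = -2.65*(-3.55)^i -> [-2.65, 9.41, -33.4, 118.56, -420.88]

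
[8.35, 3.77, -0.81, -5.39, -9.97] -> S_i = 8.35 + -4.58*i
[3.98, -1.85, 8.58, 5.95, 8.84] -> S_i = Random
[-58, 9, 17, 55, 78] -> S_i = Random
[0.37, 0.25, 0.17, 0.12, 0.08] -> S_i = 0.37*0.68^i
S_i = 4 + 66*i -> [4, 70, 136, 202, 268]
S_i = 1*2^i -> [1, 2, 4, 8, 16]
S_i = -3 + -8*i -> [-3, -11, -19, -27, -35]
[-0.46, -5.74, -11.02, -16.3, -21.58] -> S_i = -0.46 + -5.28*i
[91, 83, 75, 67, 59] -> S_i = 91 + -8*i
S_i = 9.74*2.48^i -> [9.74, 24.16, 59.9, 148.56, 368.44]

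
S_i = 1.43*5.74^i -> [1.43, 8.21, 47.12, 270.44, 1552.33]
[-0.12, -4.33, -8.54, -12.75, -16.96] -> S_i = -0.12 + -4.21*i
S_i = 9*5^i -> [9, 45, 225, 1125, 5625]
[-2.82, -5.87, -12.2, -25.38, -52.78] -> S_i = -2.82*2.08^i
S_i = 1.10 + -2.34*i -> [1.1, -1.24, -3.58, -5.92, -8.26]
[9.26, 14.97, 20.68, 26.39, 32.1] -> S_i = 9.26 + 5.71*i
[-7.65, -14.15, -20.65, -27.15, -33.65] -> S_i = -7.65 + -6.50*i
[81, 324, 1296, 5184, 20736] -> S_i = 81*4^i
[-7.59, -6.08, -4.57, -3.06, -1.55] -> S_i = -7.59 + 1.51*i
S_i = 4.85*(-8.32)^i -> [4.85, -40.35, 335.73, -2793.26, 23239.94]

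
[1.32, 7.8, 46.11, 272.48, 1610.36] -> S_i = 1.32*5.91^i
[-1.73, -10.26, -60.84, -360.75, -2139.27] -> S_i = -1.73*5.93^i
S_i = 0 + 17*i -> [0, 17, 34, 51, 68]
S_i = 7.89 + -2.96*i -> [7.89, 4.93, 1.97, -0.99, -3.95]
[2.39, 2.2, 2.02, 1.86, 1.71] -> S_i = 2.39*0.92^i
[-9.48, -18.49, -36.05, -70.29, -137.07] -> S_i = -9.48*1.95^i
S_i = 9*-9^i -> [9, -81, 729, -6561, 59049]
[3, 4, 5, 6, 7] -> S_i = 3 + 1*i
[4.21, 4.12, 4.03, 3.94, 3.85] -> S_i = 4.21 + -0.09*i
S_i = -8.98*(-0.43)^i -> [-8.98, 3.86, -1.66, 0.71, -0.31]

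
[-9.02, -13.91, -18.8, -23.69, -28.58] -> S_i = -9.02 + -4.89*i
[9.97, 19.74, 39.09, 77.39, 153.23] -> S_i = 9.97*1.98^i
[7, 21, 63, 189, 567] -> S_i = 7*3^i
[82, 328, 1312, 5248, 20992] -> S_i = 82*4^i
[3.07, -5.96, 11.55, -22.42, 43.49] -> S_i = 3.07*(-1.94)^i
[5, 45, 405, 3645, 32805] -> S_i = 5*9^i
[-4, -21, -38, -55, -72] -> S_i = -4 + -17*i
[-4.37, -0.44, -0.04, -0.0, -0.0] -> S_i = -4.37*0.10^i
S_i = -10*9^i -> [-10, -90, -810, -7290, -65610]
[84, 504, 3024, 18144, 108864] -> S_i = 84*6^i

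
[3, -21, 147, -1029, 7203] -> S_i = 3*-7^i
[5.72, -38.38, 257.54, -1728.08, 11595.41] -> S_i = 5.72*(-6.71)^i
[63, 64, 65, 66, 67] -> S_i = 63 + 1*i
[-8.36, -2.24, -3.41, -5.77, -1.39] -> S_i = Random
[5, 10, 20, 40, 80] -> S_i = 5*2^i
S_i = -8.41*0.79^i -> [-8.41, -6.64, -5.25, -4.15, -3.28]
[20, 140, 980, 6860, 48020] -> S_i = 20*7^i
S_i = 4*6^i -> [4, 24, 144, 864, 5184]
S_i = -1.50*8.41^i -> [-1.5, -12.62, -106.09, -892.23, -7503.7]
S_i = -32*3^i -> [-32, -96, -288, -864, -2592]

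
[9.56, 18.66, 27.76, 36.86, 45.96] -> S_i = 9.56 + 9.10*i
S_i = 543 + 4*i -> [543, 547, 551, 555, 559]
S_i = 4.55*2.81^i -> [4.55, 12.79, 35.93, 100.96, 283.69]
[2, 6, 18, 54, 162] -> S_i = 2*3^i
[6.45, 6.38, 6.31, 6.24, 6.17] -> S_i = 6.45 + -0.07*i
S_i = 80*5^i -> [80, 400, 2000, 10000, 50000]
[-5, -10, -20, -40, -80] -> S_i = -5*2^i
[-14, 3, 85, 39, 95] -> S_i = Random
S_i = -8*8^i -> [-8, -64, -512, -4096, -32768]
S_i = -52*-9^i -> [-52, 468, -4212, 37908, -341172]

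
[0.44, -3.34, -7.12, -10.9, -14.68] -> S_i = 0.44 + -3.78*i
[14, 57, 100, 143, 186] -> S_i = 14 + 43*i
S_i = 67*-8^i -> [67, -536, 4288, -34304, 274432]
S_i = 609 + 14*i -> [609, 623, 637, 651, 665]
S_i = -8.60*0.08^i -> [-8.6, -0.69, -0.06, -0.0, -0.0]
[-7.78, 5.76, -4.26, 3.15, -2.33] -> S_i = -7.78*(-0.74)^i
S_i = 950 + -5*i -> [950, 945, 940, 935, 930]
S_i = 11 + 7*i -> [11, 18, 25, 32, 39]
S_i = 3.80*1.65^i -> [3.8, 6.27, 10.35, 17.07, 28.17]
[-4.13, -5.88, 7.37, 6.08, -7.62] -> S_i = Random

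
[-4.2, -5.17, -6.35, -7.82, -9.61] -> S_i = -4.20*1.23^i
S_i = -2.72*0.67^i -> [-2.72, -1.82, -1.22, -0.82, -0.55]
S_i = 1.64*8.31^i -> [1.64, 13.63, 113.25, 941.12, 7820.74]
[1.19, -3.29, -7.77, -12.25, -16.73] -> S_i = 1.19 + -4.48*i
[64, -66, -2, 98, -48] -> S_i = Random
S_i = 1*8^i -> [1, 8, 64, 512, 4096]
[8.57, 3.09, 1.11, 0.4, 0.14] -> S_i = 8.57*0.36^i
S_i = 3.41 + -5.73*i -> [3.41, -2.32, -8.05, -13.78, -19.51]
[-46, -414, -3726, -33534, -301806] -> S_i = -46*9^i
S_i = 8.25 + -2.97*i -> [8.25, 5.28, 2.31, -0.66, -3.63]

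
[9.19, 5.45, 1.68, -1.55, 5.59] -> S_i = Random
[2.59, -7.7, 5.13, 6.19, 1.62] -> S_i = Random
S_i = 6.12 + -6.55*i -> [6.12, -0.43, -6.98, -13.53, -20.08]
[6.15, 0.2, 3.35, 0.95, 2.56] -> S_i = Random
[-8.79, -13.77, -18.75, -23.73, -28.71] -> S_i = -8.79 + -4.98*i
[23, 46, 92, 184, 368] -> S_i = 23*2^i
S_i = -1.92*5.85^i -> [-1.92, -11.23, -65.71, -384.39, -2248.66]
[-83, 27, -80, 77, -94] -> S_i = Random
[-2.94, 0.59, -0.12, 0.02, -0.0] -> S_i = -2.94*(-0.20)^i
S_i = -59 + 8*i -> [-59, -51, -43, -35, -27]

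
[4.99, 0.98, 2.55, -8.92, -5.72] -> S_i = Random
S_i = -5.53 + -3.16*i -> [-5.53, -8.69, -11.85, -15.01, -18.17]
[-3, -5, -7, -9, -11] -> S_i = -3 + -2*i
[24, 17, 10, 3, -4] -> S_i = 24 + -7*i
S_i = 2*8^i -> [2, 16, 128, 1024, 8192]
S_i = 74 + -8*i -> [74, 66, 58, 50, 42]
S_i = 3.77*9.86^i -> [3.77, 37.17, 366.52, 3613.87, 35632.72]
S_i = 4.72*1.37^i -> [4.72, 6.47, 8.86, 12.14, 16.63]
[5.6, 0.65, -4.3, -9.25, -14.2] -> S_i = 5.60 + -4.95*i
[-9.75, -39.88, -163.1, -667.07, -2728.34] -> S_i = -9.75*4.09^i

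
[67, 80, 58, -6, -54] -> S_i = Random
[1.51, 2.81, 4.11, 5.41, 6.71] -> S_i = 1.51 + 1.30*i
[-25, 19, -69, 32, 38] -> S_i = Random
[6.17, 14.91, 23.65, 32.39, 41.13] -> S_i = 6.17 + 8.74*i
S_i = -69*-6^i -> [-69, 414, -2484, 14904, -89424]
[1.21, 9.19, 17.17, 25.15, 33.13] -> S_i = 1.21 + 7.98*i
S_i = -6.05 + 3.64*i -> [-6.05, -2.41, 1.23, 4.87, 8.51]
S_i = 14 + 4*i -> [14, 18, 22, 26, 30]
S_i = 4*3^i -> [4, 12, 36, 108, 324]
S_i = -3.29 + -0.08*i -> [-3.29, -3.37, -3.45, -3.53, -3.61]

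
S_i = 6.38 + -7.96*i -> [6.38, -1.58, -9.54, -17.5, -25.46]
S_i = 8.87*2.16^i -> [8.87, 19.16, 41.38, 89.39, 193.08]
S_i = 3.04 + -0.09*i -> [3.04, 2.95, 2.86, 2.77, 2.68]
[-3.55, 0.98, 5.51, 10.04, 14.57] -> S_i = -3.55 + 4.53*i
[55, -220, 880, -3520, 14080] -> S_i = 55*-4^i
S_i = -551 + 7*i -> [-551, -544, -537, -530, -523]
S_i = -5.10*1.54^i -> [-5.1, -7.85, -12.1, -18.63, -28.68]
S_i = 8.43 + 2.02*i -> [8.43, 10.45, 12.47, 14.49, 16.51]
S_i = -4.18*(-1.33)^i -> [-4.18, 5.56, -7.39, 9.83, -13.08]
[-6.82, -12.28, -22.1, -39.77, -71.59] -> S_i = -6.82*1.80^i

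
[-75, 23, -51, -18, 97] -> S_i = Random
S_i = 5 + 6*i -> [5, 11, 17, 23, 29]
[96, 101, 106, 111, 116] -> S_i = 96 + 5*i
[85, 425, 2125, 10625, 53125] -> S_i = 85*5^i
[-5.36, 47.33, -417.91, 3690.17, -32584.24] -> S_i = -5.36*(-8.83)^i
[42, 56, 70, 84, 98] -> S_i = 42 + 14*i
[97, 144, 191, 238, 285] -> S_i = 97 + 47*i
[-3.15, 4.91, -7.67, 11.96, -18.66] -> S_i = -3.15*(-1.56)^i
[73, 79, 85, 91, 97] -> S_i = 73 + 6*i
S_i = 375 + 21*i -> [375, 396, 417, 438, 459]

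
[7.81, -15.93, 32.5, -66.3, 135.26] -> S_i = 7.81*(-2.04)^i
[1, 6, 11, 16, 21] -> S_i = 1 + 5*i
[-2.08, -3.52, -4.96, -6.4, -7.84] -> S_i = -2.08 + -1.44*i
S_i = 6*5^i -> [6, 30, 150, 750, 3750]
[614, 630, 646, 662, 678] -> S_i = 614 + 16*i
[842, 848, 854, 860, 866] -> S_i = 842 + 6*i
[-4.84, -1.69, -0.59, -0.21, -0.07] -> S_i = -4.84*0.35^i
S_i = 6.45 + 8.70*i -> [6.45, 15.15, 23.85, 32.55, 41.25]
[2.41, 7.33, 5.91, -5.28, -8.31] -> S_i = Random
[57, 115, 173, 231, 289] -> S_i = 57 + 58*i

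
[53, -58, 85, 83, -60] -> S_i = Random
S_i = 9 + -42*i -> [9, -33, -75, -117, -159]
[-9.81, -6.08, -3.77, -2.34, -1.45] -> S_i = -9.81*0.62^i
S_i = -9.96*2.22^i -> [-9.96, -22.11, -49.09, -108.97, -241.92]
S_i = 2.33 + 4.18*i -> [2.33, 6.51, 10.69, 14.87, 19.05]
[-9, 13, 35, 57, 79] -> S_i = -9 + 22*i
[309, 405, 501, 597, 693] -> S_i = 309 + 96*i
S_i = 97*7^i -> [97, 679, 4753, 33271, 232897]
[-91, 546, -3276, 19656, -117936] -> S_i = -91*-6^i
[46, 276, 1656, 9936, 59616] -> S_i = 46*6^i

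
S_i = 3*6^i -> [3, 18, 108, 648, 3888]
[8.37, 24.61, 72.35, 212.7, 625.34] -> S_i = 8.37*2.94^i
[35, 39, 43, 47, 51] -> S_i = 35 + 4*i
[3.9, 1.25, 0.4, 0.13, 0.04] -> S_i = 3.90*0.32^i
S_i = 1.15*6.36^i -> [1.15, 7.31, 46.52, 295.85, 1881.6]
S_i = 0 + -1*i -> [0, -1, -2, -3, -4]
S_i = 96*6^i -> [96, 576, 3456, 20736, 124416]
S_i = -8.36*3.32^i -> [-8.36, -27.76, -92.15, -305.93, -1015.68]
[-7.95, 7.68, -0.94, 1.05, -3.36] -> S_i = Random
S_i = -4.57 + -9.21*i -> [-4.57, -13.78, -22.99, -32.2, -41.41]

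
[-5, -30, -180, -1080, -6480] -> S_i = -5*6^i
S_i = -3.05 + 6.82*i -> [-3.05, 3.77, 10.59, 17.41, 24.23]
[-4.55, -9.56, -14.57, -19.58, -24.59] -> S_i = -4.55 + -5.01*i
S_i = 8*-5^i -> [8, -40, 200, -1000, 5000]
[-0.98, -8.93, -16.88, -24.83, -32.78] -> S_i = -0.98 + -7.95*i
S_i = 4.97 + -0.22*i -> [4.97, 4.75, 4.53, 4.31, 4.09]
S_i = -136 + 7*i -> [-136, -129, -122, -115, -108]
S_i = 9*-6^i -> [9, -54, 324, -1944, 11664]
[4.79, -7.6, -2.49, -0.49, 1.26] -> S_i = Random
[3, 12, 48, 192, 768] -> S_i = 3*4^i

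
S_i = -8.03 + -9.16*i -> [-8.03, -17.19, -26.35, -35.51, -44.67]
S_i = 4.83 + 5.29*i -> [4.83, 10.12, 15.41, 20.7, 25.99]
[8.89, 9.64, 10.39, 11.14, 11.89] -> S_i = 8.89 + 0.75*i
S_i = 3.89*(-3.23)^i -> [3.89, -12.56, 40.58, -131.09, 423.41]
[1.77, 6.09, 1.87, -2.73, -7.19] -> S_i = Random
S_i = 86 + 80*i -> [86, 166, 246, 326, 406]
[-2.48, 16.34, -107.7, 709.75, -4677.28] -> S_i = -2.48*(-6.59)^i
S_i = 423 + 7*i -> [423, 430, 437, 444, 451]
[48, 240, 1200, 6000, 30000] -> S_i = 48*5^i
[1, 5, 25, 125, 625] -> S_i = 1*5^i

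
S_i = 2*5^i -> [2, 10, 50, 250, 1250]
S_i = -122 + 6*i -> [-122, -116, -110, -104, -98]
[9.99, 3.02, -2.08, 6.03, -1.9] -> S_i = Random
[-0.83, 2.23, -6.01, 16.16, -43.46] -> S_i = -0.83*(-2.69)^i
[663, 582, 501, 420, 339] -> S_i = 663 + -81*i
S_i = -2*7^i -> [-2, -14, -98, -686, -4802]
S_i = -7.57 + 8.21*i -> [-7.57, 0.64, 8.85, 17.06, 25.27]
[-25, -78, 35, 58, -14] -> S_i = Random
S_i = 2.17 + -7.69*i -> [2.17, -5.52, -13.21, -20.9, -28.59]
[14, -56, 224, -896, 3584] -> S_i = 14*-4^i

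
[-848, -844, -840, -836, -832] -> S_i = -848 + 4*i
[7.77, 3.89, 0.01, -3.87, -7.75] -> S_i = 7.77 + -3.88*i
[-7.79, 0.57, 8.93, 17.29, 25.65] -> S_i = -7.79 + 8.36*i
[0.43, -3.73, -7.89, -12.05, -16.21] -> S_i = 0.43 + -4.16*i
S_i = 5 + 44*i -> [5, 49, 93, 137, 181]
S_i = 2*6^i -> [2, 12, 72, 432, 2592]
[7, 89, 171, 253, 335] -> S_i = 7 + 82*i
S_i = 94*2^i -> [94, 188, 376, 752, 1504]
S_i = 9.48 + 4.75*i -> [9.48, 14.23, 18.98, 23.73, 28.48]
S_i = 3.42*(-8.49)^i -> [3.42, -29.04, 246.51, -2092.9, 17768.75]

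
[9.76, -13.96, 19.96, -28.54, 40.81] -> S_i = 9.76*(-1.43)^i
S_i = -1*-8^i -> [-1, 8, -64, 512, -4096]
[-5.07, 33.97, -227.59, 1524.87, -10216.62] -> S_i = -5.07*(-6.70)^i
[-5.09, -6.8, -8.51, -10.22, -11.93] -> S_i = -5.09 + -1.71*i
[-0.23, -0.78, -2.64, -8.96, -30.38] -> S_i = -0.23*3.39^i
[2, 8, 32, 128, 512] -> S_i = 2*4^i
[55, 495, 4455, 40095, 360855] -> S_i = 55*9^i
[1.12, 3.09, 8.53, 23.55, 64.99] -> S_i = 1.12*2.76^i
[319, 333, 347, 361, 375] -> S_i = 319 + 14*i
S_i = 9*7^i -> [9, 63, 441, 3087, 21609]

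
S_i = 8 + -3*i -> [8, 5, 2, -1, -4]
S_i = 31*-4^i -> [31, -124, 496, -1984, 7936]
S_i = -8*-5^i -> [-8, 40, -200, 1000, -5000]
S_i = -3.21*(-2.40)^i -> [-3.21, 7.7, -18.49, 44.38, -106.5]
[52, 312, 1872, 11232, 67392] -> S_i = 52*6^i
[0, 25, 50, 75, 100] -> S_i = 0 + 25*i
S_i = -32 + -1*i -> [-32, -33, -34, -35, -36]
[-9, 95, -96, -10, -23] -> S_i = Random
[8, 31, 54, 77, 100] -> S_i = 8 + 23*i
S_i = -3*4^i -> [-3, -12, -48, -192, -768]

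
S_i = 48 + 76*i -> [48, 124, 200, 276, 352]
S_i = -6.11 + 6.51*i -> [-6.11, 0.4, 6.91, 13.42, 19.93]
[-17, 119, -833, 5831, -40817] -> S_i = -17*-7^i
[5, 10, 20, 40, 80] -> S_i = 5*2^i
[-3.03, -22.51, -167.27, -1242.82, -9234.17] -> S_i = -3.03*7.43^i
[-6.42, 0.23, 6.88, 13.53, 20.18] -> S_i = -6.42 + 6.65*i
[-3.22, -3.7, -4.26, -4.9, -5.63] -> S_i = -3.22*1.15^i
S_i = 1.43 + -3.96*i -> [1.43, -2.53, -6.49, -10.45, -14.41]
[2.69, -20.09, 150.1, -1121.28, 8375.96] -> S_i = 2.69*(-7.47)^i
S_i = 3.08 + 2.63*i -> [3.08, 5.71, 8.34, 10.97, 13.6]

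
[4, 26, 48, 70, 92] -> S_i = 4 + 22*i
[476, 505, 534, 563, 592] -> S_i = 476 + 29*i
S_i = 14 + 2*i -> [14, 16, 18, 20, 22]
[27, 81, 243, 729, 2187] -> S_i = 27*3^i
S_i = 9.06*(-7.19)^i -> [9.06, -65.14, 468.37, -3367.56, 24212.73]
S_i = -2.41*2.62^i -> [-2.41, -6.31, -16.54, -43.34, -113.56]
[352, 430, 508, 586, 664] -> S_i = 352 + 78*i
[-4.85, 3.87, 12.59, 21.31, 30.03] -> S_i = -4.85 + 8.72*i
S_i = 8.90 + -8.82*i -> [8.9, 0.08, -8.74, -17.56, -26.38]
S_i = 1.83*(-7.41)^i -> [1.83, -13.56, 100.48, -744.57, 5517.27]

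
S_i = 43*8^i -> [43, 344, 2752, 22016, 176128]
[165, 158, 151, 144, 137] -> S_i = 165 + -7*i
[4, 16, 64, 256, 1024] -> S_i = 4*4^i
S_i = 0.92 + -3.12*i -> [0.92, -2.2, -5.32, -8.44, -11.56]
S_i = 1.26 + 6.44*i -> [1.26, 7.7, 14.14, 20.58, 27.02]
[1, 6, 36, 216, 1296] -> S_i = 1*6^i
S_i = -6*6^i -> [-6, -36, -216, -1296, -7776]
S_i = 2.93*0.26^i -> [2.93, 0.76, 0.2, 0.05, 0.01]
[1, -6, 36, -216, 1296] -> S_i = 1*-6^i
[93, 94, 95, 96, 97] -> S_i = 93 + 1*i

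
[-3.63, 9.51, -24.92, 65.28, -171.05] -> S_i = -3.63*(-2.62)^i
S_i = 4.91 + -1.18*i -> [4.91, 3.73, 2.55, 1.37, 0.19]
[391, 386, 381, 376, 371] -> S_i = 391 + -5*i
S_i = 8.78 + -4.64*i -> [8.78, 4.14, -0.5, -5.14, -9.78]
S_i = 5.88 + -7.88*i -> [5.88, -2.0, -9.88, -17.76, -25.64]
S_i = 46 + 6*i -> [46, 52, 58, 64, 70]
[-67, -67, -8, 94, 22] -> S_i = Random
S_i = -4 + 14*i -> [-4, 10, 24, 38, 52]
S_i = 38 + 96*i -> [38, 134, 230, 326, 422]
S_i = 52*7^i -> [52, 364, 2548, 17836, 124852]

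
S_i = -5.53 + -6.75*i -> [-5.53, -12.28, -19.03, -25.78, -32.53]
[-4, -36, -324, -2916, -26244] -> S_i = -4*9^i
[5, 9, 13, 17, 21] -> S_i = 5 + 4*i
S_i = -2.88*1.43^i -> [-2.88, -4.12, -5.89, -8.42, -12.04]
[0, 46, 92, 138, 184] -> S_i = 0 + 46*i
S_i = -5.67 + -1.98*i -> [-5.67, -7.65, -9.63, -11.61, -13.59]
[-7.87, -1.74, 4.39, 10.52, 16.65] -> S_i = -7.87 + 6.13*i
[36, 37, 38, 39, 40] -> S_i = 36 + 1*i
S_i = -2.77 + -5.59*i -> [-2.77, -8.36, -13.95, -19.54, -25.13]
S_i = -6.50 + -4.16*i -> [-6.5, -10.66, -14.82, -18.98, -23.14]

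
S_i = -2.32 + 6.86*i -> [-2.32, 4.54, 11.4, 18.26, 25.12]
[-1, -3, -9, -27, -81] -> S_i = -1*3^i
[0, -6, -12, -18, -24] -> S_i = 0 + -6*i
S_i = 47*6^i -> [47, 282, 1692, 10152, 60912]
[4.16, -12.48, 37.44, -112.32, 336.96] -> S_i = 4.16*(-3.00)^i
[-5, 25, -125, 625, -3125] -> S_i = -5*-5^i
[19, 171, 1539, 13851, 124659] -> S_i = 19*9^i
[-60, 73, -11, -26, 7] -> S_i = Random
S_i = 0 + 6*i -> [0, 6, 12, 18, 24]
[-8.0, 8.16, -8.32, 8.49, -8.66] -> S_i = -8.00*(-1.02)^i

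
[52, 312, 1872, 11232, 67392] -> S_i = 52*6^i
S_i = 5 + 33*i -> [5, 38, 71, 104, 137]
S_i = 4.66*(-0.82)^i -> [4.66, -3.82, 3.13, -2.57, 2.11]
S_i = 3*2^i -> [3, 6, 12, 24, 48]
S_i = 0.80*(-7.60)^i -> [0.8, -6.08, 46.21, -351.18, 2668.97]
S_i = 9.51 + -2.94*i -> [9.51, 6.57, 3.63, 0.69, -2.25]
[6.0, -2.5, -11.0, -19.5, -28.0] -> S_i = 6.00 + -8.50*i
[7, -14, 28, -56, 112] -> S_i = 7*-2^i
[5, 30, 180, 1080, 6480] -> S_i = 5*6^i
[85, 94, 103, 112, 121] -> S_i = 85 + 9*i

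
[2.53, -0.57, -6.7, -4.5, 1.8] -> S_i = Random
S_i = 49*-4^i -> [49, -196, 784, -3136, 12544]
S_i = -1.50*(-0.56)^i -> [-1.5, 0.84, -0.47, 0.26, -0.15]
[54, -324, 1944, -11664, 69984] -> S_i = 54*-6^i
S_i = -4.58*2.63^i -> [-4.58, -12.05, -31.68, -83.32, -219.12]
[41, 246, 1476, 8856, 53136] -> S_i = 41*6^i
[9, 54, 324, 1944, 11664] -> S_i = 9*6^i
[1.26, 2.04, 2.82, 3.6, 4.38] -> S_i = 1.26 + 0.78*i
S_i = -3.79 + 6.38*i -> [-3.79, 2.59, 8.97, 15.35, 21.73]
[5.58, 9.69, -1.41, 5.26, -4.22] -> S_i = Random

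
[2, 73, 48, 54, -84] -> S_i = Random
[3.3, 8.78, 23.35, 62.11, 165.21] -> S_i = 3.30*2.66^i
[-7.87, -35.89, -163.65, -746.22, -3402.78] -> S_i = -7.87*4.56^i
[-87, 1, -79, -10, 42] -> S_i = Random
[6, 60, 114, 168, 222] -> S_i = 6 + 54*i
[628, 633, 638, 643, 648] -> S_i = 628 + 5*i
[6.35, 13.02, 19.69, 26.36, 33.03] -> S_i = 6.35 + 6.67*i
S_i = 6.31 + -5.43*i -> [6.31, 0.88, -4.55, -9.98, -15.41]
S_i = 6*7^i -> [6, 42, 294, 2058, 14406]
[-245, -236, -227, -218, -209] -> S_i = -245 + 9*i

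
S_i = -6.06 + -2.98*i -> [-6.06, -9.04, -12.02, -15.0, -17.98]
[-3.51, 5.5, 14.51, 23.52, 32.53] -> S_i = -3.51 + 9.01*i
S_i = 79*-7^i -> [79, -553, 3871, -27097, 189679]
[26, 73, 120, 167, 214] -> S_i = 26 + 47*i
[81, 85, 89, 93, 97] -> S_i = 81 + 4*i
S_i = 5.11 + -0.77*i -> [5.11, 4.34, 3.57, 2.8, 2.03]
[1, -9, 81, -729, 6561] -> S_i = 1*-9^i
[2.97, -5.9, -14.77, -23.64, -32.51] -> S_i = 2.97 + -8.87*i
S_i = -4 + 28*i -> [-4, 24, 52, 80, 108]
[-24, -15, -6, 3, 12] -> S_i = -24 + 9*i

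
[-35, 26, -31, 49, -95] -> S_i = Random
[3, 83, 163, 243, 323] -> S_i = 3 + 80*i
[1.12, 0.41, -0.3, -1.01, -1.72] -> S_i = 1.12 + -0.71*i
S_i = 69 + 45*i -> [69, 114, 159, 204, 249]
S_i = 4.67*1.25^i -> [4.67, 5.84, 7.3, 9.12, 11.4]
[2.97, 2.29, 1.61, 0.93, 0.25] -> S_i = 2.97 + -0.68*i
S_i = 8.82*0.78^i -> [8.82, 6.88, 5.37, 4.19, 3.26]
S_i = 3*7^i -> [3, 21, 147, 1029, 7203]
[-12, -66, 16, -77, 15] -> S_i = Random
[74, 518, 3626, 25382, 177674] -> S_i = 74*7^i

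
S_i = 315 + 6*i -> [315, 321, 327, 333, 339]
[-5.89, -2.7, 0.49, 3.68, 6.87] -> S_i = -5.89 + 3.19*i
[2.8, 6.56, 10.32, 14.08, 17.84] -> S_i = 2.80 + 3.76*i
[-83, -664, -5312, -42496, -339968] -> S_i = -83*8^i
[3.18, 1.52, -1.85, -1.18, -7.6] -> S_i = Random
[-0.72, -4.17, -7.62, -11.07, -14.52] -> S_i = -0.72 + -3.45*i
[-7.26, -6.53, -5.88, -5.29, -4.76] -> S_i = -7.26*0.90^i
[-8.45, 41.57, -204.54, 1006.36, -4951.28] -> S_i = -8.45*(-4.92)^i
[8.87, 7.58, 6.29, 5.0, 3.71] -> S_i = 8.87 + -1.29*i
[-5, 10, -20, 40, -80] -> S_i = -5*-2^i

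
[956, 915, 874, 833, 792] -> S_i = 956 + -41*i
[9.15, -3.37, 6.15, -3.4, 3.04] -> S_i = Random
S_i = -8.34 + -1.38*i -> [-8.34, -9.72, -11.1, -12.48, -13.86]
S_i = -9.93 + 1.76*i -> [-9.93, -8.17, -6.41, -4.65, -2.89]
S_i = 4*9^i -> [4, 36, 324, 2916, 26244]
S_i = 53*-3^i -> [53, -159, 477, -1431, 4293]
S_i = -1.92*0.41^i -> [-1.92, -0.79, -0.32, -0.13, -0.05]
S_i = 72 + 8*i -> [72, 80, 88, 96, 104]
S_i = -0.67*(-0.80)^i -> [-0.67, 0.54, -0.43, 0.34, -0.27]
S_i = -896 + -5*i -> [-896, -901, -906, -911, -916]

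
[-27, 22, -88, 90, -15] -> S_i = Random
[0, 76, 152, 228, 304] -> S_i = 0 + 76*i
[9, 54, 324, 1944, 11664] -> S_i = 9*6^i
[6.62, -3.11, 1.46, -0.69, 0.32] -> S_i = 6.62*(-0.47)^i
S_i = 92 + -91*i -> [92, 1, -90, -181, -272]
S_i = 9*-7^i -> [9, -63, 441, -3087, 21609]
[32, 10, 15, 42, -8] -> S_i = Random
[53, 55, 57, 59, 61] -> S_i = 53 + 2*i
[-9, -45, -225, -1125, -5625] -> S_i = -9*5^i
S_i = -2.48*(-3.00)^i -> [-2.48, 7.44, -22.32, 66.96, -200.88]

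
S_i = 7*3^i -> [7, 21, 63, 189, 567]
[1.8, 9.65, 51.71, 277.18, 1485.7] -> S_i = 1.80*5.36^i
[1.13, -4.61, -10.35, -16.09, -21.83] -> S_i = 1.13 + -5.74*i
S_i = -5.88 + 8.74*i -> [-5.88, 2.86, 11.6, 20.34, 29.08]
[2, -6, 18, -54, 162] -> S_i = 2*-3^i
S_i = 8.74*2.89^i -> [8.74, 25.26, 73.0, 210.96, 609.68]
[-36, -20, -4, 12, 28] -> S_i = -36 + 16*i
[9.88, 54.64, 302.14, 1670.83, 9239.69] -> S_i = 9.88*5.53^i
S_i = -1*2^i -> [-1, -2, -4, -8, -16]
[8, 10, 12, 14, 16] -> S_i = 8 + 2*i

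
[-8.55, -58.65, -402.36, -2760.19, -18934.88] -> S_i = -8.55*6.86^i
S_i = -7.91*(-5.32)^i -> [-7.91, 42.08, -223.87, 1191.0, -6336.11]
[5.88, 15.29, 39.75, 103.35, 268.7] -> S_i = 5.88*2.60^i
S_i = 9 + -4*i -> [9, 5, 1, -3, -7]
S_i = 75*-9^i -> [75, -675, 6075, -54675, 492075]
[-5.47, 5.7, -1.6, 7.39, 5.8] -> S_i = Random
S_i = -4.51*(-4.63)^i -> [-4.51, 20.88, -96.68, 447.63, -2072.53]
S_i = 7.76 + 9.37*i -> [7.76, 17.13, 26.5, 35.87, 45.24]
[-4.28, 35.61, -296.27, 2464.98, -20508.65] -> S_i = -4.28*(-8.32)^i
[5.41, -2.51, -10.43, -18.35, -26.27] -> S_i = 5.41 + -7.92*i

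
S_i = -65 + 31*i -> [-65, -34, -3, 28, 59]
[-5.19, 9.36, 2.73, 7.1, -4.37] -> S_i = Random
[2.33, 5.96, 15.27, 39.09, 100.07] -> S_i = 2.33*2.56^i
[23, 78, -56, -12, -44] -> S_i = Random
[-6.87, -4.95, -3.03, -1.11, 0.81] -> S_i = -6.87 + 1.92*i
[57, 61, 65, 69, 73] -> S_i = 57 + 4*i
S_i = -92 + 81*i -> [-92, -11, 70, 151, 232]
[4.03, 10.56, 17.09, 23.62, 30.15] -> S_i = 4.03 + 6.53*i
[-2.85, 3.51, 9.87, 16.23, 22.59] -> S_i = -2.85 + 6.36*i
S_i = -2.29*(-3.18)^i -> [-2.29, 7.28, -23.16, 73.64, -234.18]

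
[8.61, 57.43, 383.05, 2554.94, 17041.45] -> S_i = 8.61*6.67^i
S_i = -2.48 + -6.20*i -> [-2.48, -8.68, -14.88, -21.08, -27.28]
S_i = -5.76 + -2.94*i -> [-5.76, -8.7, -11.64, -14.58, -17.52]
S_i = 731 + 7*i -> [731, 738, 745, 752, 759]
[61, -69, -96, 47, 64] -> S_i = Random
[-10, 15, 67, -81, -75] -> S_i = Random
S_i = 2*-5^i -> [2, -10, 50, -250, 1250]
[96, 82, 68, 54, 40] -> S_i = 96 + -14*i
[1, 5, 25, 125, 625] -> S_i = 1*5^i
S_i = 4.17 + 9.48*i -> [4.17, 13.65, 23.13, 32.61, 42.09]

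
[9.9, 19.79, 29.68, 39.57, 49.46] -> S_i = 9.90 + 9.89*i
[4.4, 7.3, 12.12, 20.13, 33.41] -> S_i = 4.40*1.66^i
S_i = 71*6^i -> [71, 426, 2556, 15336, 92016]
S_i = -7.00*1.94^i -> [-7.0, -13.58, -26.35, -51.11, -99.15]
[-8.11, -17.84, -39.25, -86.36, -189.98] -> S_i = -8.11*2.20^i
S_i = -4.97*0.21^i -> [-4.97, -1.04, -0.22, -0.05, -0.01]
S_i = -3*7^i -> [-3, -21, -147, -1029, -7203]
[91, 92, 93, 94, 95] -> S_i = 91 + 1*i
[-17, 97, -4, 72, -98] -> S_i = Random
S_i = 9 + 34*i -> [9, 43, 77, 111, 145]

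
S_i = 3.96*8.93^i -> [3.96, 35.36, 315.79, 2820.0, 25182.63]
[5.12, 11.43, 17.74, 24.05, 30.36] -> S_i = 5.12 + 6.31*i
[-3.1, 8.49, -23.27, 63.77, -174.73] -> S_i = -3.10*(-2.74)^i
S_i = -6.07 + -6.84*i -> [-6.07, -12.91, -19.75, -26.59, -33.43]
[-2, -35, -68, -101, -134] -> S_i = -2 + -33*i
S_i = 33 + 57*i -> [33, 90, 147, 204, 261]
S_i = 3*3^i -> [3, 9, 27, 81, 243]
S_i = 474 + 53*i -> [474, 527, 580, 633, 686]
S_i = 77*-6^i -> [77, -462, 2772, -16632, 99792]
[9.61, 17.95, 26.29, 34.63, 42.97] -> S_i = 9.61 + 8.34*i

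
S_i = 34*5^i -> [34, 170, 850, 4250, 21250]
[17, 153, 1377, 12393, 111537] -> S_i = 17*9^i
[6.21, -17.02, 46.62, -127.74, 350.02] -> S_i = 6.21*(-2.74)^i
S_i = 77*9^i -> [77, 693, 6237, 56133, 505197]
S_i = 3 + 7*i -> [3, 10, 17, 24, 31]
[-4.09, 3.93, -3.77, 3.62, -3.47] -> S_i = -4.09*(-0.96)^i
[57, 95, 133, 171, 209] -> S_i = 57 + 38*i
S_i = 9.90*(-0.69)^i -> [9.9, -6.83, 4.71, -3.25, 2.24]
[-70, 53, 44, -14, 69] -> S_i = Random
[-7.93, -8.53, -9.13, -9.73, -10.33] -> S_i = -7.93 + -0.60*i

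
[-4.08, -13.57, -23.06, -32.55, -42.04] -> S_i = -4.08 + -9.49*i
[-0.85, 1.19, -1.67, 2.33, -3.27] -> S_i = -0.85*(-1.40)^i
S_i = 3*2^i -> [3, 6, 12, 24, 48]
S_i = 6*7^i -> [6, 42, 294, 2058, 14406]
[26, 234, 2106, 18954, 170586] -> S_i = 26*9^i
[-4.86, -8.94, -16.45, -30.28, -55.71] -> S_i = -4.86*1.84^i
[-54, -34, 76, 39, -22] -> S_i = Random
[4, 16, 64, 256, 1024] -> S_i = 4*4^i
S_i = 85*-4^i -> [85, -340, 1360, -5440, 21760]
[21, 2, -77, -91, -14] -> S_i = Random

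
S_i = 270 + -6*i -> [270, 264, 258, 252, 246]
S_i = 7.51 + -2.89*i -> [7.51, 4.62, 1.73, -1.16, -4.05]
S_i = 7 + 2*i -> [7, 9, 11, 13, 15]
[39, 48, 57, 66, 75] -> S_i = 39 + 9*i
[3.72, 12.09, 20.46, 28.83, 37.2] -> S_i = 3.72 + 8.37*i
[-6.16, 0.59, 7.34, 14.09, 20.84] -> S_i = -6.16 + 6.75*i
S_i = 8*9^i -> [8, 72, 648, 5832, 52488]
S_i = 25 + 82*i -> [25, 107, 189, 271, 353]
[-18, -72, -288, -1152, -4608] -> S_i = -18*4^i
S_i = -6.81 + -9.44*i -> [-6.81, -16.25, -25.69, -35.13, -44.57]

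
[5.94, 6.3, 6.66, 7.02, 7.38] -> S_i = 5.94 + 0.36*i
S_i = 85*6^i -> [85, 510, 3060, 18360, 110160]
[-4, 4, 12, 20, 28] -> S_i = -4 + 8*i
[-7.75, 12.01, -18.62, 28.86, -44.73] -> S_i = -7.75*(-1.55)^i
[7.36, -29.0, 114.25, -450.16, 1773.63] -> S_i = 7.36*(-3.94)^i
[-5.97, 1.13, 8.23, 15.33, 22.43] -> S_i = -5.97 + 7.10*i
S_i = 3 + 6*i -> [3, 9, 15, 21, 27]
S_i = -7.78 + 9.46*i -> [-7.78, 1.68, 11.14, 20.6, 30.06]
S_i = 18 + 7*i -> [18, 25, 32, 39, 46]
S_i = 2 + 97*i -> [2, 99, 196, 293, 390]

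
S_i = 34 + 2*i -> [34, 36, 38, 40, 42]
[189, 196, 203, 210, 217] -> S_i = 189 + 7*i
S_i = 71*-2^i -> [71, -142, 284, -568, 1136]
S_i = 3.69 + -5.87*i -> [3.69, -2.18, -8.05, -13.92, -19.79]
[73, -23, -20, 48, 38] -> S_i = Random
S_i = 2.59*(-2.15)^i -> [2.59, -5.57, 11.97, -25.74, 55.34]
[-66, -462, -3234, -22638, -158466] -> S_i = -66*7^i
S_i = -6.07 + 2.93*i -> [-6.07, -3.14, -0.21, 2.72, 5.65]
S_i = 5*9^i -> [5, 45, 405, 3645, 32805]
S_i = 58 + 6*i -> [58, 64, 70, 76, 82]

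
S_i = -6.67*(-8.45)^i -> [-6.67, 56.36, -476.25, 4024.35, -34005.77]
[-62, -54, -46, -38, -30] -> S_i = -62 + 8*i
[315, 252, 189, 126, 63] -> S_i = 315 + -63*i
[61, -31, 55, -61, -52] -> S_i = Random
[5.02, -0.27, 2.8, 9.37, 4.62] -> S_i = Random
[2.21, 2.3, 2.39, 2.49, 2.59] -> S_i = 2.21*1.04^i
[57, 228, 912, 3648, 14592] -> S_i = 57*4^i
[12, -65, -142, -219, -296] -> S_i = 12 + -77*i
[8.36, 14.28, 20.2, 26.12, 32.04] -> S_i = 8.36 + 5.92*i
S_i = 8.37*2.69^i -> [8.37, 22.52, 60.57, 162.92, 438.26]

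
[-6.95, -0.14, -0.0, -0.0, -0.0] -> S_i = -6.95*0.02^i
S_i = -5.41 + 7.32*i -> [-5.41, 1.91, 9.23, 16.55, 23.87]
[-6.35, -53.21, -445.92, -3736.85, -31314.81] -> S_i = -6.35*8.38^i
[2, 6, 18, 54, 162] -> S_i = 2*3^i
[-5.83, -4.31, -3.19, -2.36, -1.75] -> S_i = -5.83*0.74^i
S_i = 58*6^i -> [58, 348, 2088, 12528, 75168]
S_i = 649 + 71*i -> [649, 720, 791, 862, 933]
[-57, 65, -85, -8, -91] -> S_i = Random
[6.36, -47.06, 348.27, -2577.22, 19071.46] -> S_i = 6.36*(-7.40)^i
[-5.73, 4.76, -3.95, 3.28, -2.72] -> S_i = -5.73*(-0.83)^i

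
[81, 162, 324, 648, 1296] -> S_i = 81*2^i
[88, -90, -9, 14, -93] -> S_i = Random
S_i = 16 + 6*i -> [16, 22, 28, 34, 40]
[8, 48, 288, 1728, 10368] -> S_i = 8*6^i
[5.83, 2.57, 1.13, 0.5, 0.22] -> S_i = 5.83*0.44^i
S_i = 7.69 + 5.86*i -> [7.69, 13.55, 19.41, 25.27, 31.13]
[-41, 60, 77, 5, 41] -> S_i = Random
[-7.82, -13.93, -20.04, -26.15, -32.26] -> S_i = -7.82 + -6.11*i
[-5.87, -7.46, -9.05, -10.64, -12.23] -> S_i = -5.87 + -1.59*i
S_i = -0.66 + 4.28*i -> [-0.66, 3.62, 7.9, 12.18, 16.46]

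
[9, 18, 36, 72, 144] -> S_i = 9*2^i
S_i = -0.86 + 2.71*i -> [-0.86, 1.85, 4.56, 7.27, 9.98]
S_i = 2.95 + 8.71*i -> [2.95, 11.66, 20.37, 29.08, 37.79]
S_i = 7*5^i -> [7, 35, 175, 875, 4375]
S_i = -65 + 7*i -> [-65, -58, -51, -44, -37]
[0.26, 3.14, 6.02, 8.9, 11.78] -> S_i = 0.26 + 2.88*i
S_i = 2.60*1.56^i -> [2.6, 4.06, 6.33, 9.87, 15.4]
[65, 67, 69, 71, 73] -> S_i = 65 + 2*i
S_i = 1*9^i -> [1, 9, 81, 729, 6561]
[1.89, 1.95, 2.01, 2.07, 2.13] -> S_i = 1.89 + 0.06*i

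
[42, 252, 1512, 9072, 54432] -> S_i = 42*6^i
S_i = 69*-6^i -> [69, -414, 2484, -14904, 89424]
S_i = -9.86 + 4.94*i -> [-9.86, -4.92, 0.02, 4.96, 9.9]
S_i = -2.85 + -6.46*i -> [-2.85, -9.31, -15.77, -22.23, -28.69]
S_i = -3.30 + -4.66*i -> [-3.3, -7.96, -12.62, -17.28, -21.94]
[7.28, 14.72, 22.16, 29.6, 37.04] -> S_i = 7.28 + 7.44*i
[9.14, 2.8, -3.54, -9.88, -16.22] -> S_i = 9.14 + -6.34*i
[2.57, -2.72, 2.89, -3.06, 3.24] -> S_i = 2.57*(-1.06)^i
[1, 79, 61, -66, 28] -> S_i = Random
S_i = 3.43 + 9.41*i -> [3.43, 12.84, 22.25, 31.66, 41.07]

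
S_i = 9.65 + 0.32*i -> [9.65, 9.97, 10.29, 10.61, 10.93]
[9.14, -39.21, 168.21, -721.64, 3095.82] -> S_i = 9.14*(-4.29)^i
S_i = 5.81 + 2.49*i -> [5.81, 8.3, 10.79, 13.28, 15.77]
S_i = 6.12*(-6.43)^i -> [6.12, -39.35, 253.03, -1626.99, 10461.53]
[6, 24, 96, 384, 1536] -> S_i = 6*4^i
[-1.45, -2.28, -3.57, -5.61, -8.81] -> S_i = -1.45*1.57^i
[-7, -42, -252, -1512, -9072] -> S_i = -7*6^i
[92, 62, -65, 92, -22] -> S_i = Random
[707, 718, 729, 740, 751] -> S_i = 707 + 11*i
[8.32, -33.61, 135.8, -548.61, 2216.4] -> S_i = 8.32*(-4.04)^i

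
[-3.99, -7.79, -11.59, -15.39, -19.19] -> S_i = -3.99 + -3.80*i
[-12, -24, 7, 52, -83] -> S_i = Random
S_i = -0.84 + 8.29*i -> [-0.84, 7.45, 15.74, 24.03, 32.32]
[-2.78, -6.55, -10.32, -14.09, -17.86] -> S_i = -2.78 + -3.77*i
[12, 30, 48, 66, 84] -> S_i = 12 + 18*i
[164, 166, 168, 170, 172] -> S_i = 164 + 2*i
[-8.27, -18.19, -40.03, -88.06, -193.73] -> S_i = -8.27*2.20^i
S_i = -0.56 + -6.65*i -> [-0.56, -7.21, -13.86, -20.51, -27.16]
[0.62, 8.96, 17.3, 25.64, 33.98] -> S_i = 0.62 + 8.34*i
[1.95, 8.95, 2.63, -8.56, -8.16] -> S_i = Random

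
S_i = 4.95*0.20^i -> [4.95, 0.99, 0.2, 0.04, 0.01]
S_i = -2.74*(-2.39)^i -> [-2.74, 6.55, -15.65, 37.41, -89.4]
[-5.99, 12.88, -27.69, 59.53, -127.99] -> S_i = -5.99*(-2.15)^i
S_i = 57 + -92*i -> [57, -35, -127, -219, -311]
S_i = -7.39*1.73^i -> [-7.39, -12.78, -22.12, -38.26, -66.2]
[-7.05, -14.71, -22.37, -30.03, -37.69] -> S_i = -7.05 + -7.66*i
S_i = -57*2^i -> [-57, -114, -228, -456, -912]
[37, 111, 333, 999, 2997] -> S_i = 37*3^i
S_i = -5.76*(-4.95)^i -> [-5.76, 28.51, -141.13, 698.62, -3458.15]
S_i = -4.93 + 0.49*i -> [-4.93, -4.44, -3.95, -3.46, -2.97]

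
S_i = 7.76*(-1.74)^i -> [7.76, -13.5, 23.49, -40.88, 71.13]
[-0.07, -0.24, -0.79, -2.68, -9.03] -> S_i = -0.07*3.37^i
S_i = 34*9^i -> [34, 306, 2754, 24786, 223074]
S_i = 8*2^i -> [8, 16, 32, 64, 128]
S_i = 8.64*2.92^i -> [8.64, 25.23, 73.67, 215.11, 628.12]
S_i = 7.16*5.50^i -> [7.16, 39.38, 216.59, 1191.25, 6551.85]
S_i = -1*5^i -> [-1, -5, -25, -125, -625]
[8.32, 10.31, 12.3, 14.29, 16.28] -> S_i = 8.32 + 1.99*i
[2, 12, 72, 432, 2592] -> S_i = 2*6^i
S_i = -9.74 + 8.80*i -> [-9.74, -0.94, 7.86, 16.66, 25.46]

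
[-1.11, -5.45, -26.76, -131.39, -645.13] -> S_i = -1.11*4.91^i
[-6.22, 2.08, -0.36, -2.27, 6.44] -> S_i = Random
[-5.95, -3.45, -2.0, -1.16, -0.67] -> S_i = -5.95*0.58^i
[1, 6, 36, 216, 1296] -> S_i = 1*6^i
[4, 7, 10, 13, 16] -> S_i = 4 + 3*i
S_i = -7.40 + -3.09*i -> [-7.4, -10.49, -13.58, -16.67, -19.76]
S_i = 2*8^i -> [2, 16, 128, 1024, 8192]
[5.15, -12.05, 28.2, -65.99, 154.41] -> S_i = 5.15*(-2.34)^i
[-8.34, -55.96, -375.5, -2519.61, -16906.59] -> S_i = -8.34*6.71^i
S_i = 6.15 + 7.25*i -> [6.15, 13.4, 20.65, 27.9, 35.15]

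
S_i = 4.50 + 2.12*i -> [4.5, 6.62, 8.74, 10.86, 12.98]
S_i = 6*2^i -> [6, 12, 24, 48, 96]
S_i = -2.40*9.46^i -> [-2.4, -22.7, -214.78, -2031.82, -19220.99]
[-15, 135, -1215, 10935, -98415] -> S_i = -15*-9^i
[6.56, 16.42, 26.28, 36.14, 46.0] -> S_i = 6.56 + 9.86*i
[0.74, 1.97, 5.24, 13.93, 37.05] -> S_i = 0.74*2.66^i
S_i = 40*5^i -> [40, 200, 1000, 5000, 25000]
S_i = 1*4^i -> [1, 4, 16, 64, 256]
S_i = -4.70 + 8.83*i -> [-4.7, 4.13, 12.96, 21.79, 30.62]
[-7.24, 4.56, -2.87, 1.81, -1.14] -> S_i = -7.24*(-0.63)^i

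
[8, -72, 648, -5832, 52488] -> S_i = 8*-9^i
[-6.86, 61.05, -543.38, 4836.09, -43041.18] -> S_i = -6.86*(-8.90)^i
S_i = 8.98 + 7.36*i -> [8.98, 16.34, 23.7, 31.06, 38.42]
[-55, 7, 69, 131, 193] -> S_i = -55 + 62*i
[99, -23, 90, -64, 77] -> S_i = Random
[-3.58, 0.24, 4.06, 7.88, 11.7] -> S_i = -3.58 + 3.82*i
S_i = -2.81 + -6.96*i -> [-2.81, -9.77, -16.73, -23.69, -30.65]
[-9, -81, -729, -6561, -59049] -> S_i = -9*9^i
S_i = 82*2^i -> [82, 164, 328, 656, 1312]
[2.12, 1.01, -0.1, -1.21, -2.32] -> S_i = 2.12 + -1.11*i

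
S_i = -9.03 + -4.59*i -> [-9.03, -13.62, -18.21, -22.8, -27.39]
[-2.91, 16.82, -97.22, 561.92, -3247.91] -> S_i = -2.91*(-5.78)^i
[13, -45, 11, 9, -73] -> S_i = Random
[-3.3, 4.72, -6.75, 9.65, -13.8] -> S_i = -3.30*(-1.43)^i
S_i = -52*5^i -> [-52, -260, -1300, -6500, -32500]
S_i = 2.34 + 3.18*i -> [2.34, 5.52, 8.7, 11.88, 15.06]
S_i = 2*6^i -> [2, 12, 72, 432, 2592]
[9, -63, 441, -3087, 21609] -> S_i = 9*-7^i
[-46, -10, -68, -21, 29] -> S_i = Random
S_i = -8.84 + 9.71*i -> [-8.84, 0.87, 10.58, 20.29, 30.0]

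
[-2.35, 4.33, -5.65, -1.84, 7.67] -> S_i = Random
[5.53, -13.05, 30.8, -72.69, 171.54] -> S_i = 5.53*(-2.36)^i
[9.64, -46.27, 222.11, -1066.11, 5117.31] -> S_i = 9.64*(-4.80)^i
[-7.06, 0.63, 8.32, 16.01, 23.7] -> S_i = -7.06 + 7.69*i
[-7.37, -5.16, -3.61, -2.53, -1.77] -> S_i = -7.37*0.70^i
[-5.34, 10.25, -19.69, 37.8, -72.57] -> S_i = -5.34*(-1.92)^i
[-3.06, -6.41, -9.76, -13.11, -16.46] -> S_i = -3.06 + -3.35*i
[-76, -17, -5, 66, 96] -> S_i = Random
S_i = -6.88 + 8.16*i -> [-6.88, 1.28, 9.44, 17.6, 25.76]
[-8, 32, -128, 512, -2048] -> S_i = -8*-4^i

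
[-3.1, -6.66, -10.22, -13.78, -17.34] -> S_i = -3.10 + -3.56*i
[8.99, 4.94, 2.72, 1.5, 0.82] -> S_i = 8.99*0.55^i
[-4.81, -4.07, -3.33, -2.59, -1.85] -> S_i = -4.81 + 0.74*i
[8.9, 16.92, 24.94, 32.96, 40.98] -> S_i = 8.90 + 8.02*i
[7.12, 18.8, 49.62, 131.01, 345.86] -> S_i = 7.12*2.64^i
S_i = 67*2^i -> [67, 134, 268, 536, 1072]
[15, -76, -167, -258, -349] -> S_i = 15 + -91*i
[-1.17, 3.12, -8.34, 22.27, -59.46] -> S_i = -1.17*(-2.67)^i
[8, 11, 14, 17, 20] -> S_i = 8 + 3*i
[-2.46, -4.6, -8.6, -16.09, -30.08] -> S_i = -2.46*1.87^i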